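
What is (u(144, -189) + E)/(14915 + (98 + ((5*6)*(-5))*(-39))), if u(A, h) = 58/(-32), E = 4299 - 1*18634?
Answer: -229389/333808 ≈ -0.68719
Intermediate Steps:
E = -14335 (E = 4299 - 18634 = -14335)
u(A, h) = -29/16 (u(A, h) = 58*(-1/32) = -29/16)
(u(144, -189) + E)/(14915 + (98 + ((5*6)*(-5))*(-39))) = (-29/16 - 14335)/(14915 + (98 + ((5*6)*(-5))*(-39))) = -229389/(16*(14915 + (98 + (30*(-5))*(-39)))) = -229389/(16*(14915 + (98 - 150*(-39)))) = -229389/(16*(14915 + (98 + 5850))) = -229389/(16*(14915 + 5948)) = -229389/16/20863 = -229389/16*1/20863 = -229389/333808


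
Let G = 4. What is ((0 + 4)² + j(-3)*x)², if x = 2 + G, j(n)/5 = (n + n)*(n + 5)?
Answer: 118336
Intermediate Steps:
j(n) = 10*n*(5 + n) (j(n) = 5*((n + n)*(n + 5)) = 5*((2*n)*(5 + n)) = 5*(2*n*(5 + n)) = 10*n*(5 + n))
x = 6 (x = 2 + 4 = 6)
((0 + 4)² + j(-3)*x)² = ((0 + 4)² + (10*(-3)*(5 - 3))*6)² = (4² + (10*(-3)*2)*6)² = (16 - 60*6)² = (16 - 360)² = (-344)² = 118336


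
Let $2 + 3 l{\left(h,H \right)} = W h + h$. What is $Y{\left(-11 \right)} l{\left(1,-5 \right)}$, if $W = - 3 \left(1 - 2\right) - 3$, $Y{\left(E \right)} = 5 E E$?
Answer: $- \frac{605}{3} \approx -201.67$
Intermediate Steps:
$Y{\left(E \right)} = 5 E^{2}$
$W = 0$ ($W = \left(-3\right) \left(-1\right) - 3 = 3 - 3 = 0$)
$l{\left(h,H \right)} = - \frac{2}{3} + \frac{h}{3}$ ($l{\left(h,H \right)} = - \frac{2}{3} + \frac{0 h + h}{3} = - \frac{2}{3} + \frac{0 + h}{3} = - \frac{2}{3} + \frac{h}{3}$)
$Y{\left(-11 \right)} l{\left(1,-5 \right)} = 5 \left(-11\right)^{2} \left(- \frac{2}{3} + \frac{1}{3} \cdot 1\right) = 5 \cdot 121 \left(- \frac{2}{3} + \frac{1}{3}\right) = 605 \left(- \frac{1}{3}\right) = - \frac{605}{3}$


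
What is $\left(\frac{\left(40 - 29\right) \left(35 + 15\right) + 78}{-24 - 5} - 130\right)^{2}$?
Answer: $\frac{19342404}{841} \approx 22999.0$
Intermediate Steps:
$\left(\frac{\left(40 - 29\right) \left(35 + 15\right) + 78}{-24 - 5} - 130\right)^{2} = \left(\frac{11 \cdot 50 + 78}{-29} - 130\right)^{2} = \left(\left(550 + 78\right) \left(- \frac{1}{29}\right) - 130\right)^{2} = \left(628 \left(- \frac{1}{29}\right) - 130\right)^{2} = \left(- \frac{628}{29} - 130\right)^{2} = \left(- \frac{4398}{29}\right)^{2} = \frac{19342404}{841}$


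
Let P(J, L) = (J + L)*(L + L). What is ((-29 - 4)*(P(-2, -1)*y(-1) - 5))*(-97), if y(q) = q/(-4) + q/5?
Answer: -150447/10 ≈ -15045.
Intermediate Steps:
y(q) = -q/20 (y(q) = q*(-¼) + q*(⅕) = -q/4 + q/5 = -q/20)
P(J, L) = 2*L*(J + L) (P(J, L) = (J + L)*(2*L) = 2*L*(J + L))
((-29 - 4)*(P(-2, -1)*y(-1) - 5))*(-97) = ((-29 - 4)*((2*(-1)*(-2 - 1))*(-1/20*(-1)) - 5))*(-97) = -33*((2*(-1)*(-3))*(1/20) - 5)*(-97) = -33*(6*(1/20) - 5)*(-97) = -33*(3/10 - 5)*(-97) = -33*(-47/10)*(-97) = (1551/10)*(-97) = -150447/10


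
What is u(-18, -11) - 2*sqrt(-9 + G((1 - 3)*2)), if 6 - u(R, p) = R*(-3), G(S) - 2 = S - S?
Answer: -48 - 2*I*sqrt(7) ≈ -48.0 - 5.2915*I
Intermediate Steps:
G(S) = 2 (G(S) = 2 + (S - S) = 2 + 0 = 2)
u(R, p) = 6 + 3*R (u(R, p) = 6 - R*(-3) = 6 - (-3)*R = 6 + 3*R)
u(-18, -11) - 2*sqrt(-9 + G((1 - 3)*2)) = (6 + 3*(-18)) - 2*sqrt(-9 + 2) = (6 - 54) - 2*I*sqrt(7) = -48 - 2*I*sqrt(7)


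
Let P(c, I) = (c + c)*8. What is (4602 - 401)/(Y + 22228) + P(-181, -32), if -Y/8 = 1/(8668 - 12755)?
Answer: -263072394737/90845844 ≈ -2895.8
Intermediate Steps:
Y = 8/4087 (Y = -8/(8668 - 12755) = -8/(-4087) = -8*(-1/4087) = 8/4087 ≈ 0.0019574)
P(c, I) = 16*c (P(c, I) = (2*c)*8 = 16*c)
(4602 - 401)/(Y + 22228) + P(-181, -32) = (4602 - 401)/(8/4087 + 22228) + 16*(-181) = 4201/(90845844/4087) - 2896 = 4201*(4087/90845844) - 2896 = 17169487/90845844 - 2896 = -263072394737/90845844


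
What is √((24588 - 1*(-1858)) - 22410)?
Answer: 2*√1009 ≈ 63.530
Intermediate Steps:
√((24588 - 1*(-1858)) - 22410) = √((24588 + 1858) - 22410) = √(26446 - 22410) = √4036 = 2*√1009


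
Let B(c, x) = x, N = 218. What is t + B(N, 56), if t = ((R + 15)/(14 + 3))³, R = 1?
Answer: 279224/4913 ≈ 56.834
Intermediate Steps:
t = 4096/4913 (t = ((1 + 15)/(14 + 3))³ = (16/17)³ = 4096/4913 ≈ 0.83371)
t + B(N, 56) = 4096/4913 + 56 = 279224/4913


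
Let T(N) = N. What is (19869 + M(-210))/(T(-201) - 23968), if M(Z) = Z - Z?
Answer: -19869/24169 ≈ -0.82209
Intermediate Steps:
M(Z) = 0
(19869 + M(-210))/(T(-201) - 23968) = (19869 + 0)/(-201 - 23968) = 19869/(-24169) = 19869*(-1/24169) = -19869/24169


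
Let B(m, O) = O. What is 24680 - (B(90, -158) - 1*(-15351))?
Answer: 9487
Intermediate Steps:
24680 - (B(90, -158) - 1*(-15351)) = 24680 - (-158 - 1*(-15351)) = 24680 - (-158 + 15351) = 24680 - 1*15193 = 24680 - 15193 = 9487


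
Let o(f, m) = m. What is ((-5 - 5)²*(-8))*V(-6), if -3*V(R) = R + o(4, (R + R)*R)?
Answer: 17600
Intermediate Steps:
V(R) = -2*R²/3 - R/3 (V(R) = -(R + (R + R)*R)/3 = -(R + (2*R)*R)/3 = -(R + 2*R²)/3 = -2*R²/3 - R/3)
((-5 - 5)²*(-8))*V(-6) = ((-5 - 5)²*(-8))*((⅓)*(-6)*(-1 - 2*(-6))) = ((-10)²*(-8))*((⅓)*(-6)*(-1 + 12)) = (100*(-8))*((⅓)*(-6)*11) = -800*(-22) = 17600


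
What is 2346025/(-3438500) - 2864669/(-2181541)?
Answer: 189288585279/300049149140 ≈ 0.63086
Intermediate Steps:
2346025/(-3438500) - 2864669/(-2181541) = 2346025*(-1/3438500) - 2864669*(-1/2181541) = -93841/137540 + 2864669/2181541 = 189288585279/300049149140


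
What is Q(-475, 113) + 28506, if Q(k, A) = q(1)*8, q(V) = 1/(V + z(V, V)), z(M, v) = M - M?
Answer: 28514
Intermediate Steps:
z(M, v) = 0
q(V) = 1/V (q(V) = 1/(V + 0) = 1/V)
Q(k, A) = 8 (Q(k, A) = 8/1 = 1*8 = 8)
Q(-475, 113) + 28506 = 8 + 28506 = 28514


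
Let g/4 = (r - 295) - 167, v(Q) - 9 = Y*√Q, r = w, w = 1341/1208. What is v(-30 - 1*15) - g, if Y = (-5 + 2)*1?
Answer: 559473/302 - 9*I*√5 ≈ 1852.6 - 20.125*I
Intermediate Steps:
Y = -3 (Y = -3*1 = -3)
w = 1341/1208 (w = 1341*(1/1208) = 1341/1208 ≈ 1.1101)
r = 1341/1208 ≈ 1.1101
v(Q) = 9 - 3*√Q
g = -556755/302 (g = 4*((1341/1208 - 295) - 167) = 4*(-355019/1208 - 167) = 4*(-556755/1208) = -556755/302 ≈ -1843.6)
v(-30 - 1*15) - g = (9 - 3*√(-30 - 1*15)) - 1*(-556755/302) = (9 - 3*√(-30 - 15)) + 556755/302 = (9 - 9*I*√5) + 556755/302 = 559473/302 - 9*I*√5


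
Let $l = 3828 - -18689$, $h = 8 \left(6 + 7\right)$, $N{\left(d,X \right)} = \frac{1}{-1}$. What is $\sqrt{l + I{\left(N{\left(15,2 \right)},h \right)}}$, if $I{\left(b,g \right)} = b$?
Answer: $2 \sqrt{5629} \approx 150.05$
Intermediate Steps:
$N{\left(d,X \right)} = -1$
$h = 104$ ($h = 8 \cdot 13 = 104$)
$l = 22517$ ($l = 3828 + 18689 = 22517$)
$\sqrt{l + I{\left(N{\left(15,2 \right)},h \right)}} = \sqrt{22517 - 1} = \sqrt{22516} = 2 \sqrt{5629}$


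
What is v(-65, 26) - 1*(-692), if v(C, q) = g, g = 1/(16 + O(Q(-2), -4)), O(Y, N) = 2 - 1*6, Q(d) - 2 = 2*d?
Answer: 8305/12 ≈ 692.08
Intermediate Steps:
Q(d) = 2 + 2*d
O(Y, N) = -4 (O(Y, N) = 2 - 6 = -4)
g = 1/12 (g = 1/(16 - 4) = 1/12 ≈ 0.083333)
v(C, q) = 1/12
v(-65, 26) - 1*(-692) = 1/12 - 1*(-692) = 1/12 + 692 = 8305/12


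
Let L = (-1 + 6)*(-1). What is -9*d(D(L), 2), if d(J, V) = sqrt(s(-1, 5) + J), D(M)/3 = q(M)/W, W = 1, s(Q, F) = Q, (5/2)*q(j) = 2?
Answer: -9*sqrt(35)/5 ≈ -10.649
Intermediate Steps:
q(j) = 4/5 (q(j) = (2/5)*2 = 4/5)
L = -5 (L = 5*(-1) = -5)
D(M) = 12/5 (D(M) = 3*((4/5)/1) = 3*((4/5)*1) = 3*(4/5) = 12/5)
d(J, V) = sqrt(-1 + J)
-9*d(D(L), 2) = -9*sqrt(-1 + 12/5) = -9*sqrt(35)/5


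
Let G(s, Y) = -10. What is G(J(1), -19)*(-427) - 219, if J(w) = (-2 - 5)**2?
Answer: 4051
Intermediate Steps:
J(w) = 49 (J(w) = (-7)**2 = 49)
G(J(1), -19)*(-427) - 219 = -10*(-427) - 219 = 4270 - 219 = 4051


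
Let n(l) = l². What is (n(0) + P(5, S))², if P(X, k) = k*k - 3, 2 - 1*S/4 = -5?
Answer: 609961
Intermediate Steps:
S = 28 (S = 8 - 4*(-5) = 8 + 20 = 28)
P(X, k) = -3 + k² (P(X, k) = k² - 3 = -3 + k²)
(n(0) + P(5, S))² = (0² + (-3 + 28²))² = (0 + (-3 + 784))² = (0 + 781)² = 781² = 609961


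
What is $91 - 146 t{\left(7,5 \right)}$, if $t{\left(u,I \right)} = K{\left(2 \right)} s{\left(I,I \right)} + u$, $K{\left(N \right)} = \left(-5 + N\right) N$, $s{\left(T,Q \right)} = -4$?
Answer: $-4435$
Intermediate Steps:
$K{\left(N \right)} = N \left(-5 + N\right)$
$t{\left(u,I \right)} = 24 + u$ ($t{\left(u,I \right)} = 2 \left(-5 + 2\right) \left(-4\right) + u = 2 \left(-3\right) \left(-4\right) + u = \left(-6\right) \left(-4\right) + u = 24 + u$)
$91 - 146 t{\left(7,5 \right)} = 91 - 146 \left(24 + 7\right) = 91 - 4526 = -4435$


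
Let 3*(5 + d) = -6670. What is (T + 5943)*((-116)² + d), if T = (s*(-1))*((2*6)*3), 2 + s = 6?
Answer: 65109239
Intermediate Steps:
s = 4 (s = -2 + 6 = 4)
d = -6685/3 (d = -5 + (⅓)*(-6670) = -5 - 6670/3 = -6685/3 ≈ -2228.3)
T = -144 (T = (4*(-1))*((2*6)*3) = -48*3 = -4*36 = -144)
(T + 5943)*((-116)² + d) = (-144 + 5943)*((-116)² - 6685/3) = 5799*(13456 - 6685/3) = 5799*(33683/3) = 65109239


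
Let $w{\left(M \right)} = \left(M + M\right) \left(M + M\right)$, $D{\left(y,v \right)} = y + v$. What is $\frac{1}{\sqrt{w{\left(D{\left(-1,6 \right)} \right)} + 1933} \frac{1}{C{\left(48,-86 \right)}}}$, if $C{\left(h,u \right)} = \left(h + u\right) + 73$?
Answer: $\frac{35 \sqrt{2033}}{2033} \approx 0.77625$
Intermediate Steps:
$D{\left(y,v \right)} = v + y$
$C{\left(h,u \right)} = 73 + h + u$
$w{\left(M \right)} = 4 M^{2}$ ($w{\left(M \right)} = 2 M 2 M = 4 M^{2}$)
$\frac{1}{\sqrt{w{\left(D{\left(-1,6 \right)} \right)} + 1933} \frac{1}{C{\left(48,-86 \right)}}} = \frac{1}{\sqrt{4 \left(6 - 1\right)^{2} + 1933} \frac{1}{73 + 48 - 86}} = \frac{1}{\sqrt{4 \cdot 5^{2} + 1933} \cdot \frac{1}{35}} = \frac{1}{\sqrt{4 \cdot 25 + 1933} \cdot \frac{1}{35}} = \frac{1}{\sqrt{100 + 1933} \cdot \frac{1}{35}} = \frac{1}{\sqrt{2033} \cdot \frac{1}{35}} = \frac{1}{\frac{1}{35} \sqrt{2033}} = \frac{35 \sqrt{2033}}{2033}$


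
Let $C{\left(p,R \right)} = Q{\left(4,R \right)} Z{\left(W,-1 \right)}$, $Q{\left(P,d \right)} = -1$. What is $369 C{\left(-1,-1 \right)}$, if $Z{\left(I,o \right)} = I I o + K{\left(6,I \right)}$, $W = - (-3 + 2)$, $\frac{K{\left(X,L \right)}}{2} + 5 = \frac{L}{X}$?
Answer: $3936$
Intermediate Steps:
$K{\left(X,L \right)} = -10 + \frac{2 L}{X}$ ($K{\left(X,L \right)} = -10 + 2 \frac{L}{X} = -10 + \frac{2 L}{X}$)
$W = 1$ ($W = \left(-1\right) \left(-1\right) = 1$)
$Z{\left(I,o \right)} = -10 + \frac{I}{3} + o I^{2}$ ($Z{\left(I,o \right)} = I I o + \left(-10 + \frac{2 I}{6}\right) = I^{2} o + \left(-10 + 2 I \frac{1}{6}\right) = o I^{2} + \left(-10 + \frac{I}{3}\right) = -10 + \frac{I}{3} + o I^{2}$)
$C{\left(p,R \right)} = \frac{32}{3}$ ($C{\left(p,R \right)} = - (-10 + \frac{1}{3} \cdot 1 - 1^{2}) = - (-10 + \frac{1}{3} - 1) = \left(-1\right) \left(- \frac{32}{3}\right) = \frac{32}{3}$)
$369 C{\left(-1,-1 \right)} = 369 \cdot \frac{32}{3} = 3936$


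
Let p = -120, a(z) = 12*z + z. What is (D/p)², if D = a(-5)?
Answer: 169/576 ≈ 0.29340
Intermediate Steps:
a(z) = 13*z
D = -65 (D = 13*(-5) = -65)
(D/p)² = (-65/(-120))² = (-65*(-1/120))² = (13/24)² = 169/576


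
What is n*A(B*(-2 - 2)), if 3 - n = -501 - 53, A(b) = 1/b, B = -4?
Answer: 557/16 ≈ 34.813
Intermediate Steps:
n = 557 (n = 3 - (-501 - 53) = 3 - 1*(-554) = 3 + 554 = 557)
n*A(B*(-2 - 2)) = 557/((-4*(-2 - 2))) = 557/((-4*(-4))) = 557/16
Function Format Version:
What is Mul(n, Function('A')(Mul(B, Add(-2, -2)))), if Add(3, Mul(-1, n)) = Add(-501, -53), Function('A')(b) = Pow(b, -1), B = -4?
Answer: Rational(557, 16) ≈ 34.813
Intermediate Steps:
n = 557 (n = Add(3, Mul(-1, Add(-501, -53))) = Add(3, Mul(-1, -554)) = Add(3, 554) = 557)
Mul(n, Function('A')(Mul(B, Add(-2, -2)))) = Mul(557, Pow(Mul(-4, Add(-2, -2)), -1)) = Mul(557, Pow(Mul(-4, -4), -1)) = Mul(557, Pow(16, -1)) = Mul(557, Rational(1, 16)) = Rational(557, 16)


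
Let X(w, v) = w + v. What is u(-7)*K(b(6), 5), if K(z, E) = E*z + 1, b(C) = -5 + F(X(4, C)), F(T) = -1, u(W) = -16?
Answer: 464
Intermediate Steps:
X(w, v) = v + w
b(C) = -6 (b(C) = -5 - 1 = -6)
K(z, E) = 1 + E*z
u(-7)*K(b(6), 5) = -16*(1 + 5*(-6)) = -16*(1 - 30) = -16*(-29) = 464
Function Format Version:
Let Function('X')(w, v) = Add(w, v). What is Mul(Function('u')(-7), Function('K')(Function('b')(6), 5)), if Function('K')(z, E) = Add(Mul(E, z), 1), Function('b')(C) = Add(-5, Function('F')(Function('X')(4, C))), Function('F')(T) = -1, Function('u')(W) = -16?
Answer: 464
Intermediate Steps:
Function('X')(w, v) = Add(v, w)
Function('b')(C) = -6 (Function('b')(C) = Add(-5, -1) = -6)
Function('K')(z, E) = Add(1, Mul(E, z))
Mul(Function('u')(-7), Function('K')(Function('b')(6), 5)) = Mul(-16, Add(1, Mul(5, -6))) = Mul(-16, Add(1, -30)) = Mul(-16, -29) = 464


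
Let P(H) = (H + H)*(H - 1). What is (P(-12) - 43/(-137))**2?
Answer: 1830727369/18769 ≈ 97540.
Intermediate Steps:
P(H) = 2*H*(-1 + H) (P(H) = (2*H)*(-1 + H) = 2*H*(-1 + H))
(P(-12) - 43/(-137))**2 = (2*(-12)*(-1 - 12) - 43/(-137))**2 = (2*(-12)*(-13) - 43*(-1/137))**2 = (312 + 43/137)**2 = (42787/137)**2 = 1830727369/18769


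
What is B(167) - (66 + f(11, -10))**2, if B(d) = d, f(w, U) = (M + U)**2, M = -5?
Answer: -84514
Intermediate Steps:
f(w, U) = (-5 + U)**2
B(167) - (66 + f(11, -10))**2 = 167 - (66 + (-5 - 10)**2)**2 = 167 - (66 + (-15)**2)**2 = 167 - (66 + 225)**2 = 167 - 1*291**2 = 167 - 1*84681 = 167 - 84681 = -84514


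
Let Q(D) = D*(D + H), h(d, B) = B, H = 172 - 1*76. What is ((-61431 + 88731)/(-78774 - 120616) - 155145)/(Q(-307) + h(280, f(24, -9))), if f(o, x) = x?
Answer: -3093438885/1291409152 ≈ -2.3954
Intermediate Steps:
H = 96 (H = 172 - 76 = 96)
Q(D) = D*(96 + D) (Q(D) = D*(D + 96) = D*(96 + D))
((-61431 + 88731)/(-78774 - 120616) - 155145)/(Q(-307) + h(280, f(24, -9))) = ((-61431 + 88731)/(-78774 - 120616) - 155145)/(-307*(96 - 307) - 9) = (27300/(-199390) - 155145)/(-307*(-211) - 9) = (27300*(-1/199390) - 155145)/(64777 - 9) = (-2730/19939 - 155145)/64768 = -3093438885/19939*1/64768 = -3093438885/1291409152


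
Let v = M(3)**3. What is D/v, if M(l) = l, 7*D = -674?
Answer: -674/189 ≈ -3.5661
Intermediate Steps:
D = -674/7 (D = (1/7)*(-674) = -674/7 ≈ -96.286)
v = 27 (v = 3**3 = 27)
D/v = -674/7/27 = -674/7*1/27 = -674/189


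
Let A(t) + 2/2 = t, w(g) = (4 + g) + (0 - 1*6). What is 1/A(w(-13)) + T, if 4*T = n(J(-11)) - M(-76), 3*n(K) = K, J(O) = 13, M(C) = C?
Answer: 961/48 ≈ 20.021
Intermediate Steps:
w(g) = -2 + g (w(g) = (4 + g) + (0 - 6) = (4 + g) - 6 = -2 + g)
n(K) = K/3
A(t) = -1 + t
T = 241/12 (T = ((⅓)*13 - 1*(-76))/4 = (13/3 + 76)/4 = (¼)*(241/3) = 241/12 ≈ 20.083)
1/A(w(-13)) + T = 1/(-1 + (-2 - 13)) + 241/12 = 1/(-1 - 15) + 241/12 = 1/(-16) + 241/12 = -1/16 + 241/12 = 961/48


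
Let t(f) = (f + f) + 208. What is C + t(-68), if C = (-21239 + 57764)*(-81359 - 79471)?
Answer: -5874315678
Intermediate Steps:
t(f) = 208 + 2*f (t(f) = 2*f + 208 = 208 + 2*f)
C = -5874315750 (C = 36525*(-160830) = -5874315750)
C + t(-68) = -5874315750 + (208 + 2*(-68)) = -5874315750 + (208 - 136) = -5874315750 + 72 = -5874315678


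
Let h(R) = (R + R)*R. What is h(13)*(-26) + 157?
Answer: -8631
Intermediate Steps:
h(R) = 2*R**2 (h(R) = (2*R)*R = 2*R**2)
h(13)*(-26) + 157 = (2*13**2)*(-26) + 157 = (2*169)*(-26) + 157 = 338*(-26) + 157 = -8788 + 157 = -8631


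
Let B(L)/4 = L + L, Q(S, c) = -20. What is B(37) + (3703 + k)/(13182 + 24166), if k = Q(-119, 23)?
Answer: 11058691/37348 ≈ 296.10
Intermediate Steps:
B(L) = 8*L (B(L) = 4*(L + L) = 4*(2*L) = 8*L)
k = -20
B(37) + (3703 + k)/(13182 + 24166) = 8*37 + (3703 - 20)/(13182 + 24166) = 296 + 3683/37348 = 11058691/37348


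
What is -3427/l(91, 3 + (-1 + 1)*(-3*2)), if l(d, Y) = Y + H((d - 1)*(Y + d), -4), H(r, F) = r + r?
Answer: -3427/16923 ≈ -0.20251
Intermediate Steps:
H(r, F) = 2*r
l(d, Y) = Y + 2*(-1 + d)*(Y + d) (l(d, Y) = Y + 2*((d - 1)*(Y + d)) = Y + 2*((-1 + d)*(Y + d)) = Y + 2*(-1 + d)*(Y + d))
-3427/l(91, 3 + (-1 + 1)*(-3*2)) = -3427/(-(3 + (-1 + 1)*(-3*2)) - 2*91 + 2*91² + 2*(3 + (-1 + 1)*(-3*2))*91) = -3427/(-(3 + 0*(-6)) - 182 + 2*8281 + 2*(3 + 0*(-6))*91) = -3427/(-(3 + 0) - 182 + 16562 + 2*(3 + 0)*91) = -3427/(-1*3 - 182 + 16562 + 2*3*91) = -3427/(-3 - 182 + 16562 + 546) = -3427/16923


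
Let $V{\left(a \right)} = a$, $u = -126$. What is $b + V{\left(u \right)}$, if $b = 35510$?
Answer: $35384$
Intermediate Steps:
$b + V{\left(u \right)} = 35510 - 126 = 35384$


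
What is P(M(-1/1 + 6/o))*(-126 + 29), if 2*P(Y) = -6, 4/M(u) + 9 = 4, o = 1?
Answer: 291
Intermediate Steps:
M(u) = -⅘ (M(u) = 4/(-9 + 4) = 4/(-5) = 4*(-⅕) = -⅘)
P(Y) = -3 (P(Y) = (½)*(-6) = -3)
P(M(-1/1 + 6/o))*(-126 + 29) = -3*(-126 + 29) = -3*(-97) = 291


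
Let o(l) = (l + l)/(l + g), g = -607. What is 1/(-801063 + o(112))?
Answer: -495/396526409 ≈ -1.2483e-6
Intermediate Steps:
o(l) = 2*l/(-607 + l) (o(l) = (l + l)/(l - 607) = (2*l)/(-607 + l) = 2*l/(-607 + l))
1/(-801063 + o(112)) = 1/(-801063 + 2*112/(-607 + 112)) = 1/(-801063 + 2*112/(-495)) = 1/(-801063 + 2*112*(-1/495)) = 1/(-801063 - 224/495) = 1/(-396526409/495) = -495/396526409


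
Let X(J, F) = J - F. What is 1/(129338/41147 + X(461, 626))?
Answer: -41147/6659917 ≈ -0.0061783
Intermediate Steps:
1/(129338/41147 + X(461, 626)) = 1/(129338/41147 + (461 - 1*626)) = 1/(129338*(1/41147) + (461 - 626)) = 1/(129338/41147 - 165) = 1/(-6659917/41147) = -41147/6659917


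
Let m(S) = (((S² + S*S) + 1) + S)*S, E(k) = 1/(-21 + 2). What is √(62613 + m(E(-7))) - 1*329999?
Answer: -329999 + √8159782237/361 ≈ -3.2975e+5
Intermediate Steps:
E(k) = -1/19 (E(k) = 1/(-19) = -1/19)
m(S) = S*(1 + S + 2*S²) (m(S) = (((S² + S²) + 1) + S)*S = ((2*S² + 1) + S)*S = ((1 + 2*S²) + S)*S = (1 + S + 2*S²)*S = S*(1 + S + 2*S²))
√(62613 + m(E(-7))) - 1*329999 = √(62613 - (1 - 1/19 + 2*(-1/19)²)/19) - 1*329999 = √(62613 - (1 - 1/19 + 2*(1/361))/19) - 329999 = √(62613 - (1 - 1/19 + 2/361)/19) - 329999 = √(62613 - 1/19*344/361) - 329999 = √(62613 - 344/6859) - 329999 = √(429462223/6859) - 329999 = √8159782237/361 - 329999 = -329999 + √8159782237/361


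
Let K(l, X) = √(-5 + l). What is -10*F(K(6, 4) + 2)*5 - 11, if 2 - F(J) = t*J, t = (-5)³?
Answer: -18861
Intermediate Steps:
t = -125
F(J) = 2 + 125*J (F(J) = 2 - (-125)*J = 2 + 125*J)
-10*F(K(6, 4) + 2)*5 - 11 = -10*(2 + 125*(√(-5 + 6) + 2))*5 - 11 = -10*(2 + 125*(√1 + 2))*5 - 11 = -10*(2 + 125*(1 + 2))*5 - 11 = -10*(2 + 125*3)*5 - 11 = -10*(2 + 375)*5 - 11 = -3770*5 - 11 = -10*1885 - 11 = -18850 - 11 = -18861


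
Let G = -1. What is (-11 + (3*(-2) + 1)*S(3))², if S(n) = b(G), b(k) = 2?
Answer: 441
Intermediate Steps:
S(n) = 2
(-11 + (3*(-2) + 1)*S(3))² = (-11 + (3*(-2) + 1)*2)² = (-11 + (-6 + 1)*2)² = (-11 - 5*2)² = (-11 - 10)² = (-21)² = 441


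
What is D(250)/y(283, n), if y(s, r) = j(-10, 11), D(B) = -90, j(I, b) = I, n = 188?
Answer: 9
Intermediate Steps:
y(s, r) = -10
D(250)/y(283, n) = -90/(-10) = -90*(-1/10) = 9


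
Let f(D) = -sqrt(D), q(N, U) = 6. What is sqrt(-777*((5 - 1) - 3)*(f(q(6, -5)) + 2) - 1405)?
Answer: sqrt(-2959 + 777*sqrt(6)) ≈ 32.492*I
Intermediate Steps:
sqrt(-777*((5 - 1) - 3)*(f(q(6, -5)) + 2) - 1405) = sqrt(-777*((5 - 1) - 3)*(-sqrt(6) + 2) - 1405) = sqrt(-777*(4 - 3)*(2 - sqrt(6)) - 1405) = sqrt(-777*(2 - sqrt(6)) - 1405) = sqrt((-1554 + 777*sqrt(6)) - 1405) = sqrt(-2959 + 777*sqrt(6))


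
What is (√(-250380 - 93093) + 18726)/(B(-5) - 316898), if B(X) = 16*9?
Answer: -9363/158377 - I*√343473/316754 ≈ -0.059118 - 0.0018502*I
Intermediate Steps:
B(X) = 144
(√(-250380 - 93093) + 18726)/(B(-5) - 316898) = (√(-250380 - 93093) + 18726)/(144 - 316898) = (√(-343473) + 18726)/(-316754) = (I*√343473 + 18726)*(-1/316754) = (18726 + I*√343473)*(-1/316754) = -9363/158377 - I*√343473/316754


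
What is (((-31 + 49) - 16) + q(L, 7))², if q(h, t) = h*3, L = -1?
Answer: 1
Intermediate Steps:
q(h, t) = 3*h
(((-31 + 49) - 16) + q(L, 7))² = (((-31 + 49) - 16) + 3*(-1))² = ((18 - 16) - 3)² = (2 - 3)² = (-1)² = 1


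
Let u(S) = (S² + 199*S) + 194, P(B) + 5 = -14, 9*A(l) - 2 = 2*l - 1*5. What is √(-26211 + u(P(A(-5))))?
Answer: I*√29437 ≈ 171.57*I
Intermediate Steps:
A(l) = -⅓ + 2*l/9 (A(l) = 2/9 + (2*l - 1*5)/9 = 2/9 + (2*l - 5)/9 = 2/9 + (-5 + 2*l)/9 = 2/9 + (-5/9 + 2*l/9) = -⅓ + 2*l/9)
P(B) = -19 (P(B) = -5 - 14 = -19)
u(S) = 194 + S² + 199*S
√(-26211 + u(P(A(-5)))) = √(-26211 + (194 + (-19)² + 199*(-19))) = √(-26211 + (194 + 361 - 3781)) = √(-26211 - 3226) = √(-29437) = I*√29437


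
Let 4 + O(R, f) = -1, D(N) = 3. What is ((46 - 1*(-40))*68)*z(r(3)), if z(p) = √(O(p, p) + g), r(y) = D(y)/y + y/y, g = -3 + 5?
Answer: 5848*I*√3 ≈ 10129.0*I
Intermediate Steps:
O(R, f) = -5 (O(R, f) = -4 - 1 = -5)
g = 2
r(y) = 1 + 3/y (r(y) = 3/y + y/y = 3/y + 1 = 1 + 3/y)
z(p) = I*√3 (z(p) = √(-5 + 2) = √(-3) = I*√3)
((46 - 1*(-40))*68)*z(r(3)) = ((46 - 1*(-40))*68)*(I*√3) = ((46 + 40)*68)*(I*√3) = (86*68)*(I*√3) = 5848*(I*√3) = 5848*I*√3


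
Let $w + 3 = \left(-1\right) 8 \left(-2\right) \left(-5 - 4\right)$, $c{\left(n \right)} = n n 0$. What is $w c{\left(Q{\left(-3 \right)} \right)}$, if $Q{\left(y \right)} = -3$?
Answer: $0$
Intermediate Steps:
$c{\left(n \right)} = 0$ ($c{\left(n \right)} = n^{2} \cdot 0 = 0$)
$w = -147$ ($w = -3 + \left(-1\right) 8 \left(-2\right) \left(-5 - 4\right) = -3 + \left(-8\right) \left(-2\right) \left(-9\right) = -3 + 16 \left(-9\right) = -3 - 144 = -147$)
$w c{\left(Q{\left(-3 \right)} \right)} = \left(-147\right) 0 = 0$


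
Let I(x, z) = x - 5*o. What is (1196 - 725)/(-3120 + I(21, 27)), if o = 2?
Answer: -471/3109 ≈ -0.15150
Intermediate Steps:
I(x, z) = -10 + x (I(x, z) = x - 5*2 = x - 10 = -10 + x)
(1196 - 725)/(-3120 + I(21, 27)) = (1196 - 725)/(-3120 + (-10 + 21)) = 471/(-3120 + 11) = 471/(-3109) = 471*(-1/3109) = -471/3109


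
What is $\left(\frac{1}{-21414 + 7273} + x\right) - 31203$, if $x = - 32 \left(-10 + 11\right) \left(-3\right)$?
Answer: $- \frac{439884088}{14141} \approx -31107.0$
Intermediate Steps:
$x = 96$ ($x = \left(-32\right) 1 \left(-3\right) = \left(-32\right) \left(-3\right) = 96$)
$\left(\frac{1}{-21414 + 7273} + x\right) - 31203 = \left(\frac{1}{-21414 + 7273} + 96\right) - 31203 = \left(\frac{1}{-14141} + 96\right) - 31203 = \left(- \frac{1}{14141} + 96\right) - 31203 = \frac{1357535}{14141} - 31203 = - \frac{439884088}{14141}$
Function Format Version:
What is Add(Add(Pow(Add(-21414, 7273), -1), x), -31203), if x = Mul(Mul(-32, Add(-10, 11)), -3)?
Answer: Rational(-439884088, 14141) ≈ -31107.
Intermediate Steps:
x = 96 (x = Mul(Mul(-32, 1), -3) = Mul(-32, -3) = 96)
Add(Add(Pow(Add(-21414, 7273), -1), x), -31203) = Add(Add(Pow(Add(-21414, 7273), -1), 96), -31203) = Add(Add(Pow(-14141, -1), 96), -31203) = Add(Add(Rational(-1, 14141), 96), -31203) = Add(Rational(1357535, 14141), -31203) = Rational(-439884088, 14141)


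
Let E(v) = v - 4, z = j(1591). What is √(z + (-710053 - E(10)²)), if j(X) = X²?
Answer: 2*√455298 ≈ 1349.5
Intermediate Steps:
z = 2531281 (z = 1591² = 2531281)
E(v) = -4 + v
√(z + (-710053 - E(10)²)) = √(2531281 + (-710053 - (-4 + 10)²)) = √(2531281 + (-710053 - 1*6²)) = √(2531281 + (-710053 - 1*36)) = √(2531281 + (-710053 - 36)) = √(2531281 - 710089) = √1821192 = 2*√455298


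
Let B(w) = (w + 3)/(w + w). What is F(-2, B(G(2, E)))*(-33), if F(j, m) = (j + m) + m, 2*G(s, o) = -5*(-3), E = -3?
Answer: 99/5 ≈ 19.800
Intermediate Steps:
G(s, o) = 15/2 (G(s, o) = (-5*(-3))/2 = (½)*15 = 15/2)
B(w) = (3 + w)/(2*w) (B(w) = (3 + w)/((2*w)) = (3 + w)*(1/(2*w)) = (3 + w)/(2*w))
F(j, m) = j + 2*m
F(-2, B(G(2, E)))*(-33) = (-2 + 2*((3 + 15/2)/(2*(15/2))))*(-33) = (-2 + 2*((½)*(2/15)*(21/2)))*(-33) = (-2 + 2*(7/10))*(-33) = (-2 + 7/5)*(-33) = -⅗*(-33) = 99/5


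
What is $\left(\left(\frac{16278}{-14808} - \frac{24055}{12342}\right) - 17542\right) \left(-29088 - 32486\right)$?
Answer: $\frac{483920165890859}{447942} \approx 1.0803 \cdot 10^{9}$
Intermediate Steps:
$\left(\left(\frac{16278}{-14808} - \frac{24055}{12342}\right) - 17542\right) \left(-29088 - 32486\right) = \left(\left(16278 \left(- \frac{1}{14808}\right) - \frac{1415}{726}\right) - 17542\right) \left(-61574\right) = \left(\left(- \frac{2713}{2468} - \frac{1415}{726}\right) - 17542\right) \left(-61574\right) = \left(- \frac{2730929}{895884} - 17542\right) \left(-61574\right) = \left(- \frac{15718328057}{895884}\right) \left(-61574\right) = \frac{483920165890859}{447942}$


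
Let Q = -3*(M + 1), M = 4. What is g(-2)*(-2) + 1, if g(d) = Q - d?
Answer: 27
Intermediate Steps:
Q = -15 (Q = -3*(4 + 1) = -3*5 = -15)
g(d) = -15 - d
g(-2)*(-2) + 1 = (-15 - 1*(-2))*(-2) + 1 = (-15 + 2)*(-2) + 1 = -13*(-2) + 1 = 26 + 1 = 27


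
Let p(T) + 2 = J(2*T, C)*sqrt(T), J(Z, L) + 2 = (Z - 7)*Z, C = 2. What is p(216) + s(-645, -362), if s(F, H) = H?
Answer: -364 + 1101588*sqrt(6) ≈ 2.6980e+6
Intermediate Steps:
J(Z, L) = -2 + Z*(-7 + Z) (J(Z, L) = -2 + (Z - 7)*Z = -2 + (-7 + Z)*Z = -2 + Z*(-7 + Z))
p(T) = -2 + sqrt(T)*(-2 - 14*T + 4*T**2) (p(T) = -2 + (-2 + (2*T)**2 - 14*T)*sqrt(T) = -2 + (-2 + 4*T**2 - 14*T)*sqrt(T) = -2 + (-2 - 14*T + 4*T**2)*sqrt(T) = -2 + sqrt(T)*(-2 - 14*T + 4*T**2))
p(216) + s(-645, -362) = (-2 + 2*sqrt(216)*(-1 - 7*216 + 2*216**2)) - 362 = (-2 + 2*(6*sqrt(6))*(-1 - 1512 + 2*46656)) - 362 = (-2 + 2*(6*sqrt(6))*(-1 - 1512 + 93312)) - 362 = (-2 + 2*(6*sqrt(6))*91799) - 362 = (-2 + 1101588*sqrt(6)) - 362 = -364 + 1101588*sqrt(6)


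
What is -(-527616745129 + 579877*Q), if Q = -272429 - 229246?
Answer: 818526539104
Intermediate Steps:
Q = -501675
-(-527616745129 + 579877*Q) = -579877/(1/(-501675 - 909877)) = -579877/(1/(-1411552)) = -579877/(-1/1411552) = -579877*(-1411552) = 818526539104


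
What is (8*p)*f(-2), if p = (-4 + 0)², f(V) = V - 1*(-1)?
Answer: -128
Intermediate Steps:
f(V) = 1 + V (f(V) = V + 1 = 1 + V)
p = 16 (p = (-4)² = 16)
(8*p)*f(-2) = (8*16)*(1 - 2) = 128*(-1) = -128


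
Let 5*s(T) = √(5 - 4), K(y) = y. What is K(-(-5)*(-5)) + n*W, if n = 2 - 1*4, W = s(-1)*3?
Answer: -131/5 ≈ -26.200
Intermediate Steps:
s(T) = ⅕ (s(T) = √(5 - 4)/5 = √1/5 = (⅕)*1 = ⅕)
W = ⅗ (W = (⅕)*3 = ⅗ ≈ 0.60000)
n = -2 (n = 2 - 4 = -2)
K(-(-5)*(-5)) + n*W = -(-5)*(-5) - 2*⅗ = -1*25 - 6/5 = -25 - 6/5 = -131/5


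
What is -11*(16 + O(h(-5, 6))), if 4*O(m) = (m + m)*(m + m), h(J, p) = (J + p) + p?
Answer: -715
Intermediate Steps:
h(J, p) = J + 2*p
O(m) = m² (O(m) = ((m + m)*(m + m))/4 = ((2*m)*(2*m))/4 = (4*m²)/4 = m²)
-11*(16 + O(h(-5, 6))) = -11*(16 + (-5 + 2*6)²) = -11*(16 + (-5 + 12)²) = -11*(16 + 7²) = -11*(16 + 49) = -11*65 = -715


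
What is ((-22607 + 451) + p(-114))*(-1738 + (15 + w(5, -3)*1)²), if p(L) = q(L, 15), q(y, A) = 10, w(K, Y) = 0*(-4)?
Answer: 33506898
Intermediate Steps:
w(K, Y) = 0
p(L) = 10
((-22607 + 451) + p(-114))*(-1738 + (15 + w(5, -3)*1)²) = ((-22607 + 451) + 10)*(-1738 + (15 + 0*1)²) = (-22156 + 10)*(-1738 + (15 + 0)²) = -22146*(-1738 + 15²) = -22146*(-1738 + 225) = -22146*(-1513) = 33506898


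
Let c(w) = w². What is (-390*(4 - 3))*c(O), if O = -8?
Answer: -24960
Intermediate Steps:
(-390*(4 - 3))*c(O) = -390*(4 - 3)*(-8)² = -390*64 = -24960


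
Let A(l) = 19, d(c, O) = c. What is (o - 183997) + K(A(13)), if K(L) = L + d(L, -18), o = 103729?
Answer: -80230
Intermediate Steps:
K(L) = 2*L (K(L) = L + L = 2*L)
(o - 183997) + K(A(13)) = (103729 - 183997) + 2*19 = -80268 + 38 = -80230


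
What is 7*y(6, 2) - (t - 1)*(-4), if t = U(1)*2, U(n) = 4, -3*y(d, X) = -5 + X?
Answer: 35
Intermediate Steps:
y(d, X) = 5/3 - X/3 (y(d, X) = -(-5 + X)/3 = 5/3 - X/3)
t = 8 (t = 4*2 = 8)
7*y(6, 2) - (t - 1)*(-4) = 7*(5/3 - ⅓*2) - (8 - 1)*(-4) = 7*(5/3 - ⅔) - 7*(-4) = 7*1 - 1*(-28) = 7 + 28 = 35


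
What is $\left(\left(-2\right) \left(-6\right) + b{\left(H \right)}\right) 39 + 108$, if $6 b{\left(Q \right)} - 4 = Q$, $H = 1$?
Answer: $\frac{1217}{2} \approx 608.5$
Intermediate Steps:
$b{\left(Q \right)} = \frac{2}{3} + \frac{Q}{6}$
$\left(\left(-2\right) \left(-6\right) + b{\left(H \right)}\right) 39 + 108 = \left(\left(-2\right) \left(-6\right) + \left(\frac{2}{3} + \frac{1}{6} \cdot 1\right)\right) 39 + 108 = \left(12 + \left(\frac{2}{3} + \frac{1}{6}\right)\right) 39 + 108 = \left(12 + \frac{5}{6}\right) 39 + 108 = \frac{77}{6} \cdot 39 + 108 = \frac{1001}{2} + 108 = \frac{1217}{2}$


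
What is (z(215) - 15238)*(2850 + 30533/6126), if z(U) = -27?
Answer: -266979247745/6126 ≈ -4.3581e+7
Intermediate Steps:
(z(215) - 15238)*(2850 + 30533/6126) = (-27 - 15238)*(2850 + 30533/6126) = -15265*(2850 + 30533*(1/6126)) = -15265*(2850 + 30533/6126) = -15265*17489633/6126 = -266979247745/6126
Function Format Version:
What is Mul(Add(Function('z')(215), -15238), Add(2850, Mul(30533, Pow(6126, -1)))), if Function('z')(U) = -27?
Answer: Rational(-266979247745, 6126) ≈ -4.3581e+7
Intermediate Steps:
Mul(Add(Function('z')(215), -15238), Add(2850, Mul(30533, Pow(6126, -1)))) = Mul(Add(-27, -15238), Add(2850, Mul(30533, Pow(6126, -1)))) = Mul(-15265, Add(2850, Mul(30533, Rational(1, 6126)))) = Mul(-15265, Add(2850, Rational(30533, 6126))) = Mul(-15265, Rational(17489633, 6126)) = Rational(-266979247745, 6126)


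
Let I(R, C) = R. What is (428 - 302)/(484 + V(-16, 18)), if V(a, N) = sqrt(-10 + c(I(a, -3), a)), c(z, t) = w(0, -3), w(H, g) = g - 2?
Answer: 60984/234271 - 126*I*sqrt(15)/234271 ≈ 0.26031 - 0.002083*I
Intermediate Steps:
w(H, g) = -2 + g
c(z, t) = -5 (c(z, t) = -2 - 3 = -5)
V(a, N) = I*sqrt(15) (V(a, N) = sqrt(-10 - 5) = sqrt(-15) = I*sqrt(15))
(428 - 302)/(484 + V(-16, 18)) = (428 - 302)/(484 + I*sqrt(15)) = 126/(484 + I*sqrt(15))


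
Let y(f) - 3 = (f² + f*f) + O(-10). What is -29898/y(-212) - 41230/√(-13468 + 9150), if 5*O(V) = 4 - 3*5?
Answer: -74745/224722 + 20615*I*√4318/2159 ≈ -0.33261 + 627.44*I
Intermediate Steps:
O(V) = -11/5 (O(V) = (4 - 3*5)/5 = (4 - 15)/5 = (⅕)*(-11) = -11/5)
y(f) = ⅘ + 2*f² (y(f) = 3 + ((f² + f*f) - 11/5) = 3 + ((f² + f²) - 11/5) = 3 + (2*f² - 11/5) = 3 + (-11/5 + 2*f²) = ⅘ + 2*f²)
-29898/y(-212) - 41230/√(-13468 + 9150) = -29898/(⅘ + 2*(-212)²) - 41230/√(-13468 + 9150) = -29898/(⅘ + 2*44944) - 41230*(-I*√4318/4318) = -29898/(⅘ + 89888) - 41230*(-I*√4318/4318) = -29898/449444/5 - (-20615)*I*√4318/2159 = -29898*5/449444 + 20615*I*√4318/2159 = -74745/224722 + 20615*I*√4318/2159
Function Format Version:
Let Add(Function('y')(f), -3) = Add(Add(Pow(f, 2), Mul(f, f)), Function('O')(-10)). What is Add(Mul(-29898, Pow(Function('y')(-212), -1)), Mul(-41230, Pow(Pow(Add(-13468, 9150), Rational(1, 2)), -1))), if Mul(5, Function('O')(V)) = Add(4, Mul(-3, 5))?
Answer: Add(Rational(-74745, 224722), Mul(Rational(20615, 2159), I, Pow(4318, Rational(1, 2)))) ≈ Add(-0.33261, Mul(627.44, I))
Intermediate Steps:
Function('O')(V) = Rational(-11, 5) (Function('O')(V) = Mul(Rational(1, 5), Add(4, Mul(-3, 5))) = Mul(Rational(1, 5), Add(4, -15)) = Mul(Rational(1, 5), -11) = Rational(-11, 5))
Function('y')(f) = Add(Rational(4, 5), Mul(2, Pow(f, 2))) (Function('y')(f) = Add(3, Add(Add(Pow(f, 2), Mul(f, f)), Rational(-11, 5))) = Add(3, Add(Add(Pow(f, 2), Pow(f, 2)), Rational(-11, 5))) = Add(3, Add(Mul(2, Pow(f, 2)), Rational(-11, 5))) = Add(3, Add(Rational(-11, 5), Mul(2, Pow(f, 2)))) = Add(Rational(4, 5), Mul(2, Pow(f, 2))))
Add(Mul(-29898, Pow(Function('y')(-212), -1)), Mul(-41230, Pow(Pow(Add(-13468, 9150), Rational(1, 2)), -1))) = Add(Mul(-29898, Pow(Add(Rational(4, 5), Mul(2, Pow(-212, 2))), -1)), Mul(-41230, Pow(Pow(Add(-13468, 9150), Rational(1, 2)), -1))) = Add(Mul(-29898, Pow(Add(Rational(4, 5), Mul(2, 44944)), -1)), Mul(-41230, Pow(Pow(-4318, Rational(1, 2)), -1))) = Add(Mul(-29898, Pow(Add(Rational(4, 5), 89888), -1)), Mul(-41230, Pow(Mul(I, Pow(4318, Rational(1, 2))), -1))) = Add(Mul(-29898, Pow(Rational(449444, 5), -1)), Mul(-41230, Mul(Rational(-1, 4318), I, Pow(4318, Rational(1, 2))))) = Add(Mul(-29898, Rational(5, 449444)), Mul(Rational(20615, 2159), I, Pow(4318, Rational(1, 2)))) = Add(Rational(-74745, 224722), Mul(Rational(20615, 2159), I, Pow(4318, Rational(1, 2))))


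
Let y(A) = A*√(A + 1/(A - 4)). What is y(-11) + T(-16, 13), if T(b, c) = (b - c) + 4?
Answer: -25 - 11*I*√2490/15 ≈ -25.0 - 36.593*I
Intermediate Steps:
T(b, c) = 4 + b - c
y(A) = A*√(A + 1/(-4 + A))
y(-11) + T(-16, 13) = -11*√(1 - 11*(-4 - 11))*(I*√15/15) + (4 - 16 - 1*13) = -11*√(1 - 11*(-15))*(I*√15/15) + (4 - 16 - 13) = -11*I*√15*√(1 + 165)/15 - 25 = -11*I*√2490/15 - 25 = -25 - 11*I*√2490/15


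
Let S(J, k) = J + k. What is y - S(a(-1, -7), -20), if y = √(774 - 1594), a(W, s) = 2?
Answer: 18 + 2*I*√205 ≈ 18.0 + 28.636*I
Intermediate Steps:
y = 2*I*√205 (y = √(-820) = 2*I*√205 ≈ 28.636*I)
y - S(a(-1, -7), -20) = 2*I*√205 - (2 - 20) = 2*I*√205 - 1*(-18) = 2*I*√205 + 18 = 18 + 2*I*√205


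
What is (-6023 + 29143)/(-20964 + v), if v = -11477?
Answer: -23120/32441 ≈ -0.71268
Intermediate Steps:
(-6023 + 29143)/(-20964 + v) = (-6023 + 29143)/(-20964 - 11477) = 23120/(-32441) = 23120*(-1/32441) = -23120/32441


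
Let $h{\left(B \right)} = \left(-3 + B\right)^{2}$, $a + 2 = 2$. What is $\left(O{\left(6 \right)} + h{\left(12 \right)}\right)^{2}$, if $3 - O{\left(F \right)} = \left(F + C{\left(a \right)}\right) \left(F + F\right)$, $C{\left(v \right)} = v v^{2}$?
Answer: $144$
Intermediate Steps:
$a = 0$ ($a = -2 + 2 = 0$)
$C{\left(v \right)} = v^{3}$
$O{\left(F \right)} = 3 - 2 F^{2}$ ($O{\left(F \right)} = 3 - \left(F + 0^{3}\right) \left(F + F\right) = 3 - \left(F + 0\right) 2 F = 3 - F 2 F = 3 - 2 F^{2}$)
$\left(O{\left(6 \right)} + h{\left(12 \right)}\right)^{2} = \left(\left(3 - 2 \cdot 6^{2}\right) + \left(-3 + 12\right)^{2}\right)^{2} = \left(\left(3 - 72\right) + 9^{2}\right)^{2} = \left(\left(3 - 72\right) + 81\right)^{2} = \left(-69 + 81\right)^{2} = 12^{2} = 144$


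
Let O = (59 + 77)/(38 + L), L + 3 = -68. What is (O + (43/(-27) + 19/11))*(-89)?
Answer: 105376/297 ≈ 354.80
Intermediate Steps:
L = -71 (L = -3 - 68 = -71)
O = -136/33 (O = (59 + 77)/(38 - 71) = 136/(-33) = 136*(-1/33) = -136/33 ≈ -4.1212)
(O + (43/(-27) + 19/11))*(-89) = (-136/33 + (43/(-27) + 19/11))*(-89) = (-136/33 + (43*(-1/27) + 19*(1/11)))*(-89) = (-136/33 + (-43/27 + 19/11))*(-89) = (-136/33 + 40/297)*(-89) = -1184/297*(-89) = 105376/297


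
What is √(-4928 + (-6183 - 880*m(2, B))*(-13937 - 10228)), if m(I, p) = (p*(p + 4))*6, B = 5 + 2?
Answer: √9973929667 ≈ 99870.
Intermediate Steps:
B = 7
m(I, p) = 6*p*(4 + p) (m(I, p) = (p*(4 + p))*6 = 6*p*(4 + p))
√(-4928 + (-6183 - 880*m(2, B))*(-13937 - 10228)) = √(-4928 + (-6183 - 5280*7*(4 + 7))*(-13937 - 10228)) = √(-4928 + (-6183 - 5280*7*11)*(-24165)) = √(-4928 + (-6183 - 880*462)*(-24165)) = √(-4928 + (-6183 - 406560)*(-24165)) = √(-4928 - 412743*(-24165)) = √(-4928 + 9973934595) = √9973929667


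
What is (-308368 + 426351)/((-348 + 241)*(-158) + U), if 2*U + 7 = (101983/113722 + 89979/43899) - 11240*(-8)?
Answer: 56095658705588/29413562364005 ≈ 1.9071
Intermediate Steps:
U = 21375512762989/475455436 (U = -7/2 + ((101983/113722 + 89979/43899) - 11240*(-8))/2 = -7/2 + ((101983*(1/113722) + 89979*(1/43899)) + 89920)/2 = -7/2 + ((14569/16246 + 29993/14633) + 89920)/2 = -7/2 + (700454455/237727718 + 89920)/2 = -7/2 + (½)*(21377176857015/237727718) = -7/2 + 21377176857015/475455436 = 21375512762989/475455436 ≈ 44958.)
(-308368 + 426351)/((-348 + 241)*(-158) + U) = (-308368 + 426351)/((-348 + 241)*(-158) + 21375512762989/475455436) = 117983/(-107*(-158) + 21375512762989/475455436) = 117983/(16906 + 21375512762989/475455436) = 117983/(29413562364005/475455436) = 117983*(475455436/29413562364005) = 56095658705588/29413562364005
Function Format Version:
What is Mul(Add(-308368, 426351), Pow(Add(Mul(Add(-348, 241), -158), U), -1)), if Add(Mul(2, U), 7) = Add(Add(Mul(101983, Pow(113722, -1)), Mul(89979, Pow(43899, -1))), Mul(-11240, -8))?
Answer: Rational(56095658705588, 29413562364005) ≈ 1.9071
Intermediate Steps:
U = Rational(21375512762989, 475455436) (U = Add(Rational(-7, 2), Mul(Rational(1, 2), Add(Add(Mul(101983, Pow(113722, -1)), Mul(89979, Pow(43899, -1))), Mul(-11240, -8)))) = Add(Rational(-7, 2), Mul(Rational(1, 2), Add(Add(Mul(101983, Rational(1, 113722)), Mul(89979, Rational(1, 43899))), 89920))) = Add(Rational(-7, 2), Mul(Rational(1, 2), Add(Add(Rational(14569, 16246), Rational(29993, 14633)), 89920))) = Add(Rational(-7, 2), Mul(Rational(1, 2), Add(Rational(700454455, 237727718), 89920))) = Add(Rational(-7, 2), Mul(Rational(1, 2), Rational(21377176857015, 237727718))) = Add(Rational(-7, 2), Rational(21377176857015, 475455436)) = Rational(21375512762989, 475455436) ≈ 44958.)
Mul(Add(-308368, 426351), Pow(Add(Mul(Add(-348, 241), -158), U), -1)) = Mul(Add(-308368, 426351), Pow(Add(Mul(Add(-348, 241), -158), Rational(21375512762989, 475455436)), -1)) = Mul(117983, Pow(Add(Mul(-107, -158), Rational(21375512762989, 475455436)), -1)) = Mul(117983, Pow(Add(16906, Rational(21375512762989, 475455436)), -1)) = Mul(117983, Pow(Rational(29413562364005, 475455436), -1)) = Mul(117983, Rational(475455436, 29413562364005)) = Rational(56095658705588, 29413562364005)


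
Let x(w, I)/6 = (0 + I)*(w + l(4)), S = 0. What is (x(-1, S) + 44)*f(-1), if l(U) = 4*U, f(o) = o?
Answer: -44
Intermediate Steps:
x(w, I) = 6*I*(16 + w) (x(w, I) = 6*((0 + I)*(w + 4*4)) = 6*(I*(w + 16)) = 6*(I*(16 + w)) = 6*I*(16 + w))
(x(-1, S) + 44)*f(-1) = (6*0*(16 - 1) + 44)*(-1) = (6*0*15 + 44)*(-1) = (0 + 44)*(-1) = 44*(-1) = -44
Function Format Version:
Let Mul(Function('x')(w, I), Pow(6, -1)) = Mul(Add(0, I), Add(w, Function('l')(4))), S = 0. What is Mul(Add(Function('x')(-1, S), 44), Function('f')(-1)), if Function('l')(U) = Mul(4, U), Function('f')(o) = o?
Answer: -44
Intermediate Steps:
Function('x')(w, I) = Mul(6, I, Add(16, w)) (Function('x')(w, I) = Mul(6, Mul(Add(0, I), Add(w, Mul(4, 4)))) = Mul(6, Mul(I, Add(w, 16))) = Mul(6, Mul(I, Add(16, w))) = Mul(6, I, Add(16, w)))
Mul(Add(Function('x')(-1, S), 44), Function('f')(-1)) = Mul(Add(Mul(6, 0, Add(16, -1)), 44), -1) = Mul(Add(Mul(6, 0, 15), 44), -1) = Mul(Add(0, 44), -1) = Mul(44, -1) = -44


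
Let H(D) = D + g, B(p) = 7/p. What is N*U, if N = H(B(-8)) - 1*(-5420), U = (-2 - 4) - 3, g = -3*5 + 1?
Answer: -389169/8 ≈ -48646.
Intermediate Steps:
g = -14 (g = -15 + 1 = -14)
H(D) = -14 + D (H(D) = D - 14 = -14 + D)
U = -9 (U = -6 - 3 = -9)
N = 43241/8 (N = (-14 + 7/(-8)) - 1*(-5420) = (-14 + 7*(-⅛)) + 5420 = (-14 - 7/8) + 5420 = -119/8 + 5420 = 43241/8 ≈ 5405.1)
N*U = (43241/8)*(-9) = -389169/8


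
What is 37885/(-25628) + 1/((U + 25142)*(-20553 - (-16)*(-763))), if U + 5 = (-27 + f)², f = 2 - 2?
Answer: -16051799235319/10858532677164 ≈ -1.4783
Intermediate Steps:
f = 0
U = 724 (U = -5 + (-27 + 0)² = -5 + (-27)² = -5 + 729 = 724)
37885/(-25628) + 1/((U + 25142)*(-20553 - (-16)*(-763))) = 37885/(-25628) + 1/((724 + 25142)*(-20553 - (-16)*(-763))) = 37885*(-1/25628) + 1/(25866*(-20553 - 1*12208)) = -37885/25628 + 1/(25866*(-20553 - 12208)) = -37885/25628 + (1/25866)/(-32761) = -37885/25628 + (1/25866)*(-1/32761) = -37885/25628 - 1/847396026 = -16051799235319/10858532677164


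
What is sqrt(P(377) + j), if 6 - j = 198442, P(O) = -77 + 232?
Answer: I*sqrt(198281) ≈ 445.29*I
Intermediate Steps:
P(O) = 155
j = -198436 (j = 6 - 1*198442 = 6 - 198442 = -198436)
sqrt(P(377) + j) = sqrt(155 - 198436) = sqrt(-198281) = I*sqrt(198281)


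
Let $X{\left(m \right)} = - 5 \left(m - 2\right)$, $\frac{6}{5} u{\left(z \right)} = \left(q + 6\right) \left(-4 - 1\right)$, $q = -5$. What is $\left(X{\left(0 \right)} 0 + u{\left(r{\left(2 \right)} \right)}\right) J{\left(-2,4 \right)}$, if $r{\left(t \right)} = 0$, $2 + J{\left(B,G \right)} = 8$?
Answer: $-25$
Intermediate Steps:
$J{\left(B,G \right)} = 6$ ($J{\left(B,G \right)} = -2 + 8 = 6$)
$u{\left(z \right)} = - \frac{25}{6}$ ($u{\left(z \right)} = \frac{5 \left(-5 + 6\right) \left(-4 - 1\right)}{6} = \frac{5 \cdot 1 \left(-5\right)}{6} = \frac{5}{6} \left(-5\right) = - \frac{25}{6}$)
$X{\left(m \right)} = 10 - 5 m$ ($X{\left(m \right)} = - 5 \left(-2 + m\right) = 10 - 5 m$)
$\left(X{\left(0 \right)} 0 + u{\left(r{\left(2 \right)} \right)}\right) J{\left(-2,4 \right)} = \left(\left(10 - 0\right) 0 - \frac{25}{6}\right) 6 = \left(\left(10 + 0\right) 0 - \frac{25}{6}\right) 6 = \left(10 \cdot 0 - \frac{25}{6}\right) 6 = \left(0 - \frac{25}{6}\right) 6 = \left(- \frac{25}{6}\right) 6 = -25$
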